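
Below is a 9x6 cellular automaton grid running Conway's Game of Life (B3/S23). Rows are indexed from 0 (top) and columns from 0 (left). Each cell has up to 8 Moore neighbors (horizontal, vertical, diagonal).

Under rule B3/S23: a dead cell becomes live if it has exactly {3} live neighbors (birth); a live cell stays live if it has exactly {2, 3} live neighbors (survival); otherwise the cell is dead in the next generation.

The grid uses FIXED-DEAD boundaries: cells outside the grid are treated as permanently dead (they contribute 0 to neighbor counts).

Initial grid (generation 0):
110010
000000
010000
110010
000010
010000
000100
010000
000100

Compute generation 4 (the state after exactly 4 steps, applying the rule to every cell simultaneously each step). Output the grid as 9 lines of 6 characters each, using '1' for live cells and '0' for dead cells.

Answer: 000000
000000
011000
001100
101000
101000
000000
000000
000000

Derivation:
Simulating step by step:
Generation 0 (given above): 12 live cells
Generation 1: 10 live cells
000000
110000
110000
110000
110000
000000
001000
001000
000000
Generation 2: 7 live cells
000000
110000
001000
001000
110000
010000
000000
000000
000000
Generation 3: 8 live cells
000000
010000
001000
001000
111000
110000
000000
000000
000000
Generation 4: 8 live cells
(generation 4 grid is the final answer)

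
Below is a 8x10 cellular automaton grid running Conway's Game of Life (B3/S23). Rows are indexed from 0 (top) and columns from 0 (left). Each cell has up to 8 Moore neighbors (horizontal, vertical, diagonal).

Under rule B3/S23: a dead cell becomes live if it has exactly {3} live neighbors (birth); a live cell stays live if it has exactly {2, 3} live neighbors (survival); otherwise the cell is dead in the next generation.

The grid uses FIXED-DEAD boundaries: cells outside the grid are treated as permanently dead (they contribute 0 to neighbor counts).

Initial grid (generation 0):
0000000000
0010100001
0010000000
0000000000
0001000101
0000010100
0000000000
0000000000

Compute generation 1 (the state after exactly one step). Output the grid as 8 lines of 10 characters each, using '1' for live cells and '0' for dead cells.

Answer: 0000000000
0001000000
0001000000
0000000000
0000001010
0000001010
0000000000
0000000000

Derivation:
Simulating step by step:
Generation 0 (given above): 9 live cells
Generation 1: 6 live cells
(generation 1 grid is the final answer)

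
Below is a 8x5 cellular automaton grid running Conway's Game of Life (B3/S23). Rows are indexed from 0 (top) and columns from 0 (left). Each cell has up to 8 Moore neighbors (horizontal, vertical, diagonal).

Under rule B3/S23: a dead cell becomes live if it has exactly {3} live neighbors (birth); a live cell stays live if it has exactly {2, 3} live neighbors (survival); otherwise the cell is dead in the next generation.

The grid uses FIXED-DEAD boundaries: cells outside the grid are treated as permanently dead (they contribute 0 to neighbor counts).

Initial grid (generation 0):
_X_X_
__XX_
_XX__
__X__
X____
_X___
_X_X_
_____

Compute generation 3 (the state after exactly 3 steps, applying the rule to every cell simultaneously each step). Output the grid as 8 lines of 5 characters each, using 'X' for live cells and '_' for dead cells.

Answer: _____
_____
__XX_
_XX__
X_X__
_____
_X___
_____

Derivation:
Simulating step by step:
Generation 0 (given above): 11 live cells
Generation 1: 9 live cells
___X_
___X_
_X___
__X__
_X___
XXX__
__X__
_____
Generation 2: 8 live cells
_____
__X__
__X__
_XX__
X____
X_X__
__X__
_____
Generation 3: 7 live cells
(generation 3 grid is the final answer)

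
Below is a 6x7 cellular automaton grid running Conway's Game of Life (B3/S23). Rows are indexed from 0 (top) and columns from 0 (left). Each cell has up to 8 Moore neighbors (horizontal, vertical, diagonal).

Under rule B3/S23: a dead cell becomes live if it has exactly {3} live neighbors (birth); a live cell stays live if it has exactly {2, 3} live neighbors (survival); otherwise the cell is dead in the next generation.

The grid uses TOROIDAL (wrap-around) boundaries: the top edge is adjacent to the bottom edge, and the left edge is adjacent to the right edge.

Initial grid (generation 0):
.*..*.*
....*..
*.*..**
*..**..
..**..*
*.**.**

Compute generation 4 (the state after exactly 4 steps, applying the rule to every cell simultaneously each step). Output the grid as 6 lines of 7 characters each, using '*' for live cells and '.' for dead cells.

Answer: .**....
**.*..*
.**..**
***.**.
**.....
.**....

Derivation:
Simulating step by step:
Generation 0 (given above): 19 live cells
Generation 1: 13 live cells
.**.*.*
.*.**..
**...**
*...*..
.......
.......
Generation 2: 15 live cells
***.**.
...**..
.***.**
**...*.
.......
.......
Generation 3: 13 live cells
.**.**.
.......
.*.*.**
**..**.
.......
.*.....
Generation 4: 19 live cells
(generation 4 grid is the final answer)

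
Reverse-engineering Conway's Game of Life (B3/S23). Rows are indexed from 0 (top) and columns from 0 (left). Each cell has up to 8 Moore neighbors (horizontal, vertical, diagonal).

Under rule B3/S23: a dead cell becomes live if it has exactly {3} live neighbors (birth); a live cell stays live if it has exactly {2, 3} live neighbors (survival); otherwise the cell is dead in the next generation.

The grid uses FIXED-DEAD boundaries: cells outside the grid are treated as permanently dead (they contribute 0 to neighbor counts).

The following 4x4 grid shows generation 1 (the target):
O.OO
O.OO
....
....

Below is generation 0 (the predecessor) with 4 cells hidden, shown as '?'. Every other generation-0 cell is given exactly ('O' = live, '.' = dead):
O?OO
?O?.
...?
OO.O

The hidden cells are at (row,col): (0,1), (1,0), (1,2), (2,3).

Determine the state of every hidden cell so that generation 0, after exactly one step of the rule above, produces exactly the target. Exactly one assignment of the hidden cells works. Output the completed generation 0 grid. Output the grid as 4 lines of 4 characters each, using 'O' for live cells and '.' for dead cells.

Hidden generation-0 cells (in order): (0,1), (1,0), (1,2), (2,3).
A hidden cell only influences target cells in its own 3x3 neighborhood. Try each of the 2^4 = 16 assignments, step the completed generation 0 forward once under B3/S23, and compare with the target:
  (0,1)=. (1,0)=. (1,2)=. (2,3)=. -> step gives (0,0)='.' but target has 'O' -> reject
  (0,1)=. (1,0)=. (1,2)=. (2,3)=O -> step gives (0,0)='.' but target has 'O' -> reject
  (0,1)=. (1,0)=. (1,2)=O (2,3)=. -> step gives (0,0)='.' but target has 'O' -> reject
  (0,1)=. (1,0)=. (1,2)=O (2,3)=O -> step gives (0,0)='.' but target has 'O' -> reject
  (0,1)=. (1,0)=O (1,2)=. (2,3)=. -> step gives (0,3)='.' but target has 'O' -> reject
  (0,1)=. (1,0)=O (1,2)=. (2,3)=O -> step gives (0,3)='.' but target has 'O' -> reject
  (0,1)=. (1,0)=O (1,2)=O (2,3)=. -> step reproduces the target at every cell -> ACCEPT
  (0,1)=. (1,0)=O (1,2)=O (2,3)=O -> step gives (1,2)='.' but target has 'O' -> reject
  (0,1)=O (1,0)=. (1,2)=. (2,3)=. -> step gives (0,1)='O' but target has '.' -> reject
  (0,1)=O (1,0)=. (1,2)=. (2,3)=O -> step gives (0,1)='O' but target has '.' -> reject
  (0,1)=O (1,0)=. (1,2)=O (2,3)=. -> step gives (0,2)='.' but target has 'O' -> reject
  (0,1)=O (1,0)=. (1,2)=O (2,3)=O -> step gives (0,2)='.' but target has 'O' -> reject
  (0,1)=O (1,0)=O (1,2)=. (2,3)=. -> step gives (0,3)='.' but target has 'O' -> reject
  (0,1)=O (1,0)=O (1,2)=. (2,3)=O -> step gives (0,3)='.' but target has 'O' -> reject
  (0,1)=O (1,0)=O (1,2)=O (2,3)=. -> step gives (0,2)='.' but target has 'O' -> reject
  (0,1)=O (1,0)=O (1,2)=O (2,3)=O -> step gives (0,2)='.' but target has 'O' -> reject
Unique solution: (0,1)=dead, (1,0)=live, (1,2)=live, (2,3)=dead.
Check: live-neighbor counts of every cell in the completed generation 0:
2532
2433
4542
1120
Applying B3/S23 to generation 0 with these counts gives:
O.OO
O.OO
....
....
which matches the target exactly.

Answer: O.OO
OOO.
....
OO.O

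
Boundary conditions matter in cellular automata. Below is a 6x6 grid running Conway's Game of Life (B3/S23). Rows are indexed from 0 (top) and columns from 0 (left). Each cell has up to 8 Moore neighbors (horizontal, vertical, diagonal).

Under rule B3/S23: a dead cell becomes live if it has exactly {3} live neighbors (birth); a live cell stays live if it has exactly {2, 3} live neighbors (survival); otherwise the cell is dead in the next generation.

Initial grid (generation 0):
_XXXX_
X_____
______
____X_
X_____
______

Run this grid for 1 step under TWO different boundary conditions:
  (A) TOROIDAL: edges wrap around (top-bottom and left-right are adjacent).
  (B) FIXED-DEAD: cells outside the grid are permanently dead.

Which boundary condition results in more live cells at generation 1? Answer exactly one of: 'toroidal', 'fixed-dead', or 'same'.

Under TOROIDAL boundary, generation 1:
_XXX__
_XXX__
______
______
______
_XXX__
Population = 9

Under FIXED-DEAD boundary, generation 1:
_XXX__
_XXX__
______
______
______
______
Population = 6

Comparison: toroidal=9, fixed-dead=6 -> toroidal

Answer: toroidal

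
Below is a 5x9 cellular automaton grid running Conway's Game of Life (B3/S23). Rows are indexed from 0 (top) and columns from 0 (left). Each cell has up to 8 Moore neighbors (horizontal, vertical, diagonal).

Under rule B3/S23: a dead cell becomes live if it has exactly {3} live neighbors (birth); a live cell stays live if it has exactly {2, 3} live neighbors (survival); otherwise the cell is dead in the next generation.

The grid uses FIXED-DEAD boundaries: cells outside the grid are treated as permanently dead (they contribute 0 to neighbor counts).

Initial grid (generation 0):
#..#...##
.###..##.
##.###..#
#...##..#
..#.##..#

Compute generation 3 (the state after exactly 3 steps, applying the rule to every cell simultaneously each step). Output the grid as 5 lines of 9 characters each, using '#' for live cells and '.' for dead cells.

Simulating step by step:
Generation 0 (given above): 23 live cells
Generation 1: 17 live cells
.#.#..###
.....##..
#.......#
#.#...###
...###...
Generation 2: 21 live cells
.....###.
.....##.#
.#...#..#
.#.######
...#####.
Generation 3: 11 live cells
(generation 3 grid is the final answer)

Answer: .....#.#.
....#...#
..#.....#
...#....#
..##....#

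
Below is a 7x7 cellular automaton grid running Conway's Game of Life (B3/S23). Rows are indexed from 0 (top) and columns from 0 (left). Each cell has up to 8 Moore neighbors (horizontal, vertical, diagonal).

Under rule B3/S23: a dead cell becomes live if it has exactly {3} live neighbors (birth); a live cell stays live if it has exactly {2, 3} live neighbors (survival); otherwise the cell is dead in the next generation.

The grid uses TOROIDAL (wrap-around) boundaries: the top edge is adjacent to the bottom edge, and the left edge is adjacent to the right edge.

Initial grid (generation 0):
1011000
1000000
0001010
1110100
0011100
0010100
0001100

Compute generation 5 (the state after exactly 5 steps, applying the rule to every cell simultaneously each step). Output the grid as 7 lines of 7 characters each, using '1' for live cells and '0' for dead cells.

Simulating step by step:
Generation 0 (given above): 17 live cells
Generation 1: 22 live cells
0111100
0111101
1011101
0100010
0000110
0010010
0100100
Generation 2: 13 live cells
0000000
0000001
0000001
1110000
0000111
0001010
0100110
Generation 3: 15 live cells
0000010
0000000
0100001
1100000
1111111
0001000
0000110
Generation 4: 13 live cells
0000110
0000000
0100000
0001100
0001111
1100000
0000110
Generation 5: 14 live cells
(generation 5 grid is the final answer)

Answer: 0000110
0000000
0000000
0011000
1011011
1001000
0000111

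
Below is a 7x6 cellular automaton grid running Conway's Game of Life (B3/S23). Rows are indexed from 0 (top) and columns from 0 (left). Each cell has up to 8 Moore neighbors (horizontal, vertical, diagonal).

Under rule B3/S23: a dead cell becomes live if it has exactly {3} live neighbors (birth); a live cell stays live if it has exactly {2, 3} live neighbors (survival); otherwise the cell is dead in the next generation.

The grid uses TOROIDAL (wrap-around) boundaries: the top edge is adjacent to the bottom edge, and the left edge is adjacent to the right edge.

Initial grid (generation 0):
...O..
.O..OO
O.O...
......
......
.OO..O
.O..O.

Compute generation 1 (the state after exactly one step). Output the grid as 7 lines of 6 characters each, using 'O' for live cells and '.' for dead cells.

Simulating step by step:
Generation 0 (given above): 11 live cells
Generation 1: 20 live cells
(generation 1 grid is the final answer)

Answer: O.OO.O
OOOOOO
OO...O
......
......
OOO...
OO.OO.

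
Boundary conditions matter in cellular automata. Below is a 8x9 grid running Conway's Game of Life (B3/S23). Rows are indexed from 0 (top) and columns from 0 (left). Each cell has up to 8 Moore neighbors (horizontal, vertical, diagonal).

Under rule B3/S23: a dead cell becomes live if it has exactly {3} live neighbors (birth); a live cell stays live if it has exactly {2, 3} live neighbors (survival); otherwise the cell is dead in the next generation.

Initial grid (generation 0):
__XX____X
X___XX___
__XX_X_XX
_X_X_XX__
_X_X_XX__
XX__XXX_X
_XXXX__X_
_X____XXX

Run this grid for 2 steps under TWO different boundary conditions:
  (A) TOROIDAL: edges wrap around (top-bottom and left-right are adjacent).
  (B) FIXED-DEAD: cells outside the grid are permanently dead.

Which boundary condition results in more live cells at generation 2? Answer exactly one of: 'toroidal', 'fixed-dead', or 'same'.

Answer: fixed-dead

Derivation:
Under TOROIDAL boundary, generation 2:
___X____X
_________
___XX__X_
___XX____
_X_______
__XXX____
X__XXX_X_
_X____X__
Population = 18

Under FIXED-DEAD boundary, generation 2:
____XXXX_
_X___XXXX
XX_XX__XX
XX_XX____
XX_______
__XXX____
__XXX__X_
__XXX__X_
Population = 32

Comparison: toroidal=18, fixed-dead=32 -> fixed-dead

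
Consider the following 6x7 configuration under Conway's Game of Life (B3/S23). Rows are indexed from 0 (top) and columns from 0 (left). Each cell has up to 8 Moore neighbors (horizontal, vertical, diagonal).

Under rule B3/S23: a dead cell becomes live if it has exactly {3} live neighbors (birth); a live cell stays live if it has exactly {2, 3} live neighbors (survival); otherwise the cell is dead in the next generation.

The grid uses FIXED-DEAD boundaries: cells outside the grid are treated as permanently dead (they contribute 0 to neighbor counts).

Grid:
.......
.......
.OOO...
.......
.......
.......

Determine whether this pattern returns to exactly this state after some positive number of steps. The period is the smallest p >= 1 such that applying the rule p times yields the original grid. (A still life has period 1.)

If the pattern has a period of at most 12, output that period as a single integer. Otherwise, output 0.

Simulating and comparing each generation to the original:
Gen 0 (original, given above): 3 live cells
Gen 1: 3 live cells, differs from original
Gen 2: 3 live cells, MATCHES original -> period = 2

Answer: 2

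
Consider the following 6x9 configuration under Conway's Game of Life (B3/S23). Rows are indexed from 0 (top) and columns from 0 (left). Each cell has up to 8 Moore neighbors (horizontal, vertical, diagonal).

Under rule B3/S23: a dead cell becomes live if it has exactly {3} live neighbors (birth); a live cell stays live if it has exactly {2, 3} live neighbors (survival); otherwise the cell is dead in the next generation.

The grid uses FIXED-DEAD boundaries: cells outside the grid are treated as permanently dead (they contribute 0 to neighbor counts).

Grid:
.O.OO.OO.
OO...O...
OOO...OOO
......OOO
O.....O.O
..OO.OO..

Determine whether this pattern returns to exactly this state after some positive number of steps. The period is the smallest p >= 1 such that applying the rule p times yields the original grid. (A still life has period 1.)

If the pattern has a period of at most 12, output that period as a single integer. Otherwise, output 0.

Answer: 0

Derivation:
Simulating and comparing each generation to the original:
Gen 0 (original, given above): 24 live cells
Gen 1: 20 live cells, differs from original
Gen 2: 14 live cells, differs from original
Gen 3: 14 live cells, differs from original
Gen 4: 16 live cells, differs from original
Gen 5: 13 live cells, differs from original
Gen 6: 18 live cells, differs from original
Gen 7: 12 live cells, differs from original
Gen 8: 9 live cells, differs from original
Gen 9: 9 live cells, differs from original
Gen 10: 12 live cells, differs from original
Gen 11: 10 live cells, differs from original
Gen 12: 16 live cells, differs from original
No period found within 12 steps.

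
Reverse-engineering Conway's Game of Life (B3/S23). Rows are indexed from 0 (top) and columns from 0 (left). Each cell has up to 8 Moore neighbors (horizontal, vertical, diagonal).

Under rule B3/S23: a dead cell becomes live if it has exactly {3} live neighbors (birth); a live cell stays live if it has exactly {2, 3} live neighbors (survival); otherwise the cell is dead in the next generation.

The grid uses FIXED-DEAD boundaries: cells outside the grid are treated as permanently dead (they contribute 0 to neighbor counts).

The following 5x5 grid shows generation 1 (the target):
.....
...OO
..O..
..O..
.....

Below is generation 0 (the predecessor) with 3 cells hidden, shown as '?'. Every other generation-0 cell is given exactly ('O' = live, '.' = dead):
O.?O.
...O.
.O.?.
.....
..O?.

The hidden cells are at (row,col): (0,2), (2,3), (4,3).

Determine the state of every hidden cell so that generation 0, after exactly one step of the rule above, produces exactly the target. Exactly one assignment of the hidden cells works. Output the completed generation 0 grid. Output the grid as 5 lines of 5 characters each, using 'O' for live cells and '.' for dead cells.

Hidden generation-0 cells (in order): (0,2), (2,3), (4,3).
A hidden cell only influences target cells in its own 3x3 neighborhood. Try each of the 2^3 = 8 assignments, step the completed generation 0 forward once under B3/S23, and compare with the target:
  (0,2)=. (2,3)=. (4,3)=. -> step gives (1,2)='O' but target has '.' -> reject
  (0,2)=. (2,3)=. (4,3)=O -> step gives (1,2)='O' but target has '.' -> reject
  (0,2)=. (2,3)=O (4,3)=. -> step reproduces the target at every cell -> ACCEPT
  (0,2)=. (2,3)=O (4,3)=O -> step gives (3,2)='.' but target has 'O' -> reject
  (0,2)=O (2,3)=. (4,3)=. -> step gives (0,2)='O' but target has '.' -> reject
  (0,2)=O (2,3)=. (4,3)=O -> step gives (0,2)='O' but target has '.' -> reject
  (0,2)=O (2,3)=O (4,3)=. -> step gives (0,2)='O' but target has '.' -> reject
  (0,2)=O (2,3)=O (4,3)=O -> step gives (0,2)='O' but target has '.' -> reject
Unique solution: (0,2)=dead, (2,3)=live, (4,3)=dead.
Check: live-neighbor counts of every cell in the completed generation 0:
01212
22423
10312
12321
01010
Applying B3/S23 to generation 0 with these counts gives:
.....
...OO
..O..
..O..
.....
which matches the target exactly.

Answer: O..O.
...O.
.O.O.
.....
..O..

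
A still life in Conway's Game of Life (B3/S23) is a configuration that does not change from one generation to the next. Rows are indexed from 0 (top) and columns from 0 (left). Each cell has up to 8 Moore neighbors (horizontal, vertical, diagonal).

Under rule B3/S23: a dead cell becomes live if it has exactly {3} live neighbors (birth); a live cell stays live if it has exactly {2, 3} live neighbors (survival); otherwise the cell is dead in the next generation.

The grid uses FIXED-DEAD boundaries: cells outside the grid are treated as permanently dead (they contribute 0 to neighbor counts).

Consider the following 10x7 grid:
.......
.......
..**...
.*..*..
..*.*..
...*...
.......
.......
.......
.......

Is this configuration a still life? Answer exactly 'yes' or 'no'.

Answer: yes

Derivation:
Compute generation 1 and compare to generation 0 (given above):
Generation 1:
.......
.......
..**...
.*..*..
..*.*..
...*...
.......
.......
.......
.......
The grids are IDENTICAL -> still life.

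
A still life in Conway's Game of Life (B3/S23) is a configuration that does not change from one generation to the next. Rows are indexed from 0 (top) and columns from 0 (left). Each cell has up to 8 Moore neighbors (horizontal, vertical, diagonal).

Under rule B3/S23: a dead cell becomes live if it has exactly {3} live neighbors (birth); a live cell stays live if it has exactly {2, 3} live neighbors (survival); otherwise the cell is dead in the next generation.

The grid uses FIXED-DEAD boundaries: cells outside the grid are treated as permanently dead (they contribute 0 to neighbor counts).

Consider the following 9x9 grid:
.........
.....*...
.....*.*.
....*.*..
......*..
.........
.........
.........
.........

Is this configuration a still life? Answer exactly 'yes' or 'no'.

Answer: no

Derivation:
Compute generation 1 and compare to generation 0 (given above):
Generation 1:
.........
......*..
....**...
......**.
.....*...
.........
.........
.........
.........
Cell (1,5) differs: gen0=1 vs gen1=0 -> NOT a still life.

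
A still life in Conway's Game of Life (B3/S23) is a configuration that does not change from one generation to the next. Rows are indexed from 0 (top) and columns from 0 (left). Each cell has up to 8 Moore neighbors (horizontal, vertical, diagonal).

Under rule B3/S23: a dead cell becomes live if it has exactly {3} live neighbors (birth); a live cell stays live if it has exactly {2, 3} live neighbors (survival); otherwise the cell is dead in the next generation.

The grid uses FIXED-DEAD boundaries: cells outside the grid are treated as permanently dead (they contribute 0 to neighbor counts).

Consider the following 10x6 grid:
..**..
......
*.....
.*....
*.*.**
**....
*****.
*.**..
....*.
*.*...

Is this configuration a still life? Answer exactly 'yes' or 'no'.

Compute generation 1 and compare to generation 0 (given above):
Generation 1:
......
......
......
**....
*.*...
.....*
....*.
*.....
..*...
......
Cell (0,2) differs: gen0=1 vs gen1=0 -> NOT a still life.

Answer: no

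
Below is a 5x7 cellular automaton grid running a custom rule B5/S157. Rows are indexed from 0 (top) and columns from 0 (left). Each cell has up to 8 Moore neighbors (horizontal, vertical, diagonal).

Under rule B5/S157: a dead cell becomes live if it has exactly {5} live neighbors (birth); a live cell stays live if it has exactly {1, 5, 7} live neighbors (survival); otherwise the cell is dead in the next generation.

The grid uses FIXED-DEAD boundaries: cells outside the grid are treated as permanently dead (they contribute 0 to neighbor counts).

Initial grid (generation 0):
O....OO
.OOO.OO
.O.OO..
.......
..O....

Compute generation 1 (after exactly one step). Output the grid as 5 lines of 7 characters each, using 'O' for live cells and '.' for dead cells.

Answer: O......
....O..
..O....
.......
.......

Derivation:
Simulating step by step:
Generation 0 (given above): 12 live cells
Generation 1: 3 live cells
(generation 1 grid is the final answer)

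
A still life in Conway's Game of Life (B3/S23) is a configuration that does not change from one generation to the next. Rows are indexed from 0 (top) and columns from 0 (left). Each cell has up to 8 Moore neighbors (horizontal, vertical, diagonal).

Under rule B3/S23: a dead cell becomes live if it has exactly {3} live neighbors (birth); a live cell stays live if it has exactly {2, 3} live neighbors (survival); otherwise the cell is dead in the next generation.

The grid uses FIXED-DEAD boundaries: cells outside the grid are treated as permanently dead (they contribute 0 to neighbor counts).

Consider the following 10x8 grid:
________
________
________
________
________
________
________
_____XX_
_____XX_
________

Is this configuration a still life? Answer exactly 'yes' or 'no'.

Compute generation 1 and compare to generation 0 (given above):
Generation 1:
________
________
________
________
________
________
________
_____XX_
_____XX_
________
The grids are IDENTICAL -> still life.

Answer: yes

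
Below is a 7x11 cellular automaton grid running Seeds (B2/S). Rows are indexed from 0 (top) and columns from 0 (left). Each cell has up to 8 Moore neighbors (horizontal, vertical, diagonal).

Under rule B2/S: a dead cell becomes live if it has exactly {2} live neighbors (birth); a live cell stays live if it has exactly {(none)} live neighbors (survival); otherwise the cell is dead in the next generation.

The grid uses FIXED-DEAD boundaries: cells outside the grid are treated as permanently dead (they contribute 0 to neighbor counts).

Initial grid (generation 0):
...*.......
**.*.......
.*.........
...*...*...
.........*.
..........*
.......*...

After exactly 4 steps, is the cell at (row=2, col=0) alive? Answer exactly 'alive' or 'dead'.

Simulating step by step:
Generation 0 (given above): 10 live cells
Generation 1: 12 live cells
**..*......
....*......
...**......
..*.....*..
........*.*
........**.
...........
Generation 2: 13 live cells
...*.*.....
***........
..*..*.....
....*..*...
...........
.......*..*
........**.
Generation 3: 15 live cells
*...*......
.....**....
*...*.*....
...*.**....
......***..
...........
.......*..*
Generation 4: 9 live cells
......*....
**.*...*...
...*.......
........*..
....*......
.........*.
...........

Cell (2,0) at generation 4: 0 -> dead

Answer: dead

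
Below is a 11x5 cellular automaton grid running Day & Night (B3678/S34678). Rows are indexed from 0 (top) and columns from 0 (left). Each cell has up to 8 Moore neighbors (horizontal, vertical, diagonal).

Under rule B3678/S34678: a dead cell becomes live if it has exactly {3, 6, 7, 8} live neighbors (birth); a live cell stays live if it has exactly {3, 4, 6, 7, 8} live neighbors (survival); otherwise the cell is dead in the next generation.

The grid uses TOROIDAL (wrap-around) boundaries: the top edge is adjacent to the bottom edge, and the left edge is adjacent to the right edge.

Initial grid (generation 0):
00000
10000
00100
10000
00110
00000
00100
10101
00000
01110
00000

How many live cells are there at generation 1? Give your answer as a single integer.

Simulating step by step:
Generation 0 (given above): 12 live cells
Generation 1: 13 live cells
00000
00000
01000
01110
00000
00110
01010
01010
10001
00000
00100
Population at generation 1: 13

Answer: 13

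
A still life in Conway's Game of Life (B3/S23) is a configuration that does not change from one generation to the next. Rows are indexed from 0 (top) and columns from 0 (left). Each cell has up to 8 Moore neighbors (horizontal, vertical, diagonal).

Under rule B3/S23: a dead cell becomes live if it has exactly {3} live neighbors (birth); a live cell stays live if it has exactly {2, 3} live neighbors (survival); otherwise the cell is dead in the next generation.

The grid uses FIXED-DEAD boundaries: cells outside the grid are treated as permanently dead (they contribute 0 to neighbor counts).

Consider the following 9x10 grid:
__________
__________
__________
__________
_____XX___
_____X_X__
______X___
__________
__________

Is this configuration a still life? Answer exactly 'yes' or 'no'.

Answer: yes

Derivation:
Compute generation 1 and compare to generation 0 (given above):
Generation 1:
__________
__________
__________
__________
_____XX___
_____X_X__
______X___
__________
__________
The grids are IDENTICAL -> still life.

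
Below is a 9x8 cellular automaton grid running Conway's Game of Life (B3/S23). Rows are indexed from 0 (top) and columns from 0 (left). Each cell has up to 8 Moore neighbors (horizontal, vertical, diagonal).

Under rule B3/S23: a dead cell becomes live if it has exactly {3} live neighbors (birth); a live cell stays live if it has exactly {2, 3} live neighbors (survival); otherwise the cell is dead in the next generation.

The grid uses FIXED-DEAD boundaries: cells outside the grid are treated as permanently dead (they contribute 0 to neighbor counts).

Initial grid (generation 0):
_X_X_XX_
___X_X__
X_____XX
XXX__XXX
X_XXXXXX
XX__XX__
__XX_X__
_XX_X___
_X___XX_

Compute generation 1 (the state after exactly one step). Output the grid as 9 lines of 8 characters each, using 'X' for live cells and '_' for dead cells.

Simulating step by step:
Generation 0 (given above): 35 live cells
Generation 1: 22 live cells
(generation 1 grid is the final answer)

Answer: __X__XX_
__X__X_X
X_X_X__X
X_X_____
_______X
X_______
X____X__
_X__X_X_
_XX__X__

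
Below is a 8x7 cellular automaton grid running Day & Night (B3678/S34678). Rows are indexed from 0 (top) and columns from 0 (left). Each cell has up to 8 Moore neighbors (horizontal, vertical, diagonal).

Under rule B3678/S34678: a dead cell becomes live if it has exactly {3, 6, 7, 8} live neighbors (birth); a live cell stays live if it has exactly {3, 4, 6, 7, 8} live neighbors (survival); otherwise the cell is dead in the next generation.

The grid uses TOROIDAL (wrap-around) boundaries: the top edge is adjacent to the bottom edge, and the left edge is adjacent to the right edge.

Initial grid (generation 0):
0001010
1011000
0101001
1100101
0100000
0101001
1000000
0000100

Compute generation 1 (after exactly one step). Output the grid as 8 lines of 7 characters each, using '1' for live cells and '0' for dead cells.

Simulating step by step:
Generation 0 (given above): 18 live cells
Generation 1: 19 live cells
(generation 1 grid is the final answer)

Answer: 0011000
0111001
1101111
0100010
1100011
0010000
0000000
0000000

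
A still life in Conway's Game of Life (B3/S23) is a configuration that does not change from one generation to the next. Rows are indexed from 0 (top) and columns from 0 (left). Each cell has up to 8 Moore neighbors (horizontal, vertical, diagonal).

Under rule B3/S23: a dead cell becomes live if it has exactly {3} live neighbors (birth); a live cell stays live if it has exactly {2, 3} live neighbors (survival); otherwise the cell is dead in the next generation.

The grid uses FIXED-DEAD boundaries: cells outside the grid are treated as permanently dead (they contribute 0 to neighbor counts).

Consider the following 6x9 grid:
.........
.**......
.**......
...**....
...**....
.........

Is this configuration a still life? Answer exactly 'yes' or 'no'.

Compute generation 1 and compare to generation 0 (given above):
Generation 1:
.........
.**......
.*.......
....*....
...**....
.........
Cell (2,2) differs: gen0=1 vs gen1=0 -> NOT a still life.

Answer: no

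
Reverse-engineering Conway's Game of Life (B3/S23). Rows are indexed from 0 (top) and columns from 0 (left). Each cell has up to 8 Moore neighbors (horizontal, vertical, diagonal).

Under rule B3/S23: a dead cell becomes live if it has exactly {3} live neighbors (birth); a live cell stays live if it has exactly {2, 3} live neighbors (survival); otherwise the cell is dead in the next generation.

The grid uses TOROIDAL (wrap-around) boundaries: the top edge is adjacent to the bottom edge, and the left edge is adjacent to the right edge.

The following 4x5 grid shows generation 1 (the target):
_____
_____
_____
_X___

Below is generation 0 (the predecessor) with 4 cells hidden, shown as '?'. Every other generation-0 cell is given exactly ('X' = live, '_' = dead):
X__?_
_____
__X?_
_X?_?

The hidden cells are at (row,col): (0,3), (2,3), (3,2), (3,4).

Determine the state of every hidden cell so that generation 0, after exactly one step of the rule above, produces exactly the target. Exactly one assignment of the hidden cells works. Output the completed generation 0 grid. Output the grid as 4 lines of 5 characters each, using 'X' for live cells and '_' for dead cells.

Hidden generation-0 cells (in order): (0,3), (2,3), (3,2), (3,4).
A hidden cell only influences target cells in its own 3x3 neighborhood. Try each of the 2^4 = 16 assignments, step the completed generation 0 forward once under B3/S23, and compare with the target:
  (0,3)=_ (2,3)=_ (3,2)=_ (3,4)=_ -> step reproduces the target at every cell -> ACCEPT
  (0,3)=_ (2,3)=_ (3,2)=_ (3,4)=X -> step gives (0,0)='X' but target has '_' -> reject
  (0,3)=_ (2,3)=_ (3,2)=X (3,4)=_ -> step gives (0,1)='X' but target has '_' -> reject
  (0,3)=_ (2,3)=_ (3,2)=X (3,4)=X -> step gives (0,0)='X' but target has '_' -> reject
  (0,3)=_ (2,3)=X (3,2)=_ (3,4)=_ -> step gives (2,2)='X' but target has '_' -> reject
  (0,3)=_ (2,3)=X (3,2)=_ (3,4)=X -> step gives (0,0)='X' but target has '_' -> reject
  (0,3)=_ (2,3)=X (3,2)=X (3,4)=_ -> step gives (0,1)='X' but target has '_' -> reject
  (0,3)=_ (2,3)=X (3,2)=X (3,4)=X -> step gives (0,0)='X' but target has '_' -> reject
  (0,3)=X (2,3)=_ (3,2)=_ (3,4)=_ -> step gives (3,2)='X' but target has '_' -> reject
  (0,3)=X (2,3)=_ (3,2)=_ (3,4)=X -> step gives (0,0)='X' but target has '_' -> reject
  (0,3)=X (2,3)=_ (3,2)=X (3,4)=_ -> step gives (0,1)='X' but target has '_' -> reject
  (0,3)=X (2,3)=_ (3,2)=X (3,4)=X -> step gives (0,0)='X' but target has '_' -> reject
  (0,3)=X (2,3)=X (3,2)=_ (3,4)=_ -> step gives (1,2)='X' but target has '_' -> reject
  (0,3)=X (2,3)=X (3,2)=_ (3,4)=X -> step gives (0,0)='X' but target has '_' -> reject
  (0,3)=X (2,3)=X (3,2)=X (3,4)=_ -> step gives (0,1)='X' but target has '_' -> reject
  (0,3)=X (2,3)=X (3,2)=X (3,4)=X -> step gives (0,0)='X' but target has '_' -> reject
Unique solution: (0,3)=dead, (2,3)=dead, (3,2)=dead, (3,4)=dead.
Check: live-neighbor counts of every cell in the completed generation 0:
12101
12111
12110
22211
Applying B3/S23 to generation 0 with these counts gives:
_____
_____
_____
_X___
which matches the target exactly.

Answer: X____
_____
__X__
_X___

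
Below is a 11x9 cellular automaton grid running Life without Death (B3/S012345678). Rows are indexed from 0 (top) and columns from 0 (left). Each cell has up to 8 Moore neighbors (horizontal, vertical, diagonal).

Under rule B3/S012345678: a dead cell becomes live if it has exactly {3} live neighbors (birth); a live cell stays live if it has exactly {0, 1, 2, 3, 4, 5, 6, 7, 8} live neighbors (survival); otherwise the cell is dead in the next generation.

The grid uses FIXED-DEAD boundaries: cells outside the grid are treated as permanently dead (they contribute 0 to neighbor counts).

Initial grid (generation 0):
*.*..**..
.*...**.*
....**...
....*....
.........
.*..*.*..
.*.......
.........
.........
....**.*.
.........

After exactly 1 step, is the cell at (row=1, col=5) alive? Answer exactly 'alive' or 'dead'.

Simulating step by step:
Generation 0 (given above): 18 live cells
Generation 1: 24 live cells
***..***.
.*...****
....***..
....**...
.....*...
.*..*.*..
.*.......
.........
.........
....**.*.
.........

Cell (1,5) at generation 1: 1 -> alive

Answer: alive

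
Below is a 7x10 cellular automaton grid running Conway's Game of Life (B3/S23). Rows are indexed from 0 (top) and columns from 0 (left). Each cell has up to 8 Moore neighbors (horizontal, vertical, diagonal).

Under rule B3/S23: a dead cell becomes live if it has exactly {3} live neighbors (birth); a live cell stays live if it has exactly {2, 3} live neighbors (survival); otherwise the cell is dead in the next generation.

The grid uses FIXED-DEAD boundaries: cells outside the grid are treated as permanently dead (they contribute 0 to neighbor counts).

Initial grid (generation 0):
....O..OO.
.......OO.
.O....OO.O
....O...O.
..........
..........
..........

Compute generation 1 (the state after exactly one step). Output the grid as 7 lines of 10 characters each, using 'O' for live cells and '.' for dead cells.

Answer: .......OO.
.........O
......O..O
.......OO.
..........
..........
..........

Derivation:
Simulating step by step:
Generation 0 (given above): 11 live cells
Generation 1: 7 live cells
(generation 1 grid is the final answer)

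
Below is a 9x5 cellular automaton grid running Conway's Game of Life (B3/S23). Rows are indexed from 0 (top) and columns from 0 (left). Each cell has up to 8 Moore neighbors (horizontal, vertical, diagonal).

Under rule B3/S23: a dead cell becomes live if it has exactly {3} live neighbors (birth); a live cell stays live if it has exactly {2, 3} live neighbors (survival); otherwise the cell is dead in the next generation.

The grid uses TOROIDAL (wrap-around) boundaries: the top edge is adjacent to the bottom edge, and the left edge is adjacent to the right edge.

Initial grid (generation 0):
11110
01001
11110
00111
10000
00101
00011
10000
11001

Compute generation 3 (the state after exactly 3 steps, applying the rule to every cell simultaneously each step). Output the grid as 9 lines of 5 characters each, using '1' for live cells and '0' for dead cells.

Simulating step by step:
Generation 0 (given above): 22 live cells
Generation 1: 12 live cells
00010
00000
00000
00000
11100
10001
10011
01010
00010
Generation 2: 12 live cells
00000
00000
00000
01000
11001
00100
01110
10010
00011
Generation 3: 12 live cells
(generation 3 grid is the final answer)

Answer: 00000
00000
00000
01000
11100
00001
01011
11000
00011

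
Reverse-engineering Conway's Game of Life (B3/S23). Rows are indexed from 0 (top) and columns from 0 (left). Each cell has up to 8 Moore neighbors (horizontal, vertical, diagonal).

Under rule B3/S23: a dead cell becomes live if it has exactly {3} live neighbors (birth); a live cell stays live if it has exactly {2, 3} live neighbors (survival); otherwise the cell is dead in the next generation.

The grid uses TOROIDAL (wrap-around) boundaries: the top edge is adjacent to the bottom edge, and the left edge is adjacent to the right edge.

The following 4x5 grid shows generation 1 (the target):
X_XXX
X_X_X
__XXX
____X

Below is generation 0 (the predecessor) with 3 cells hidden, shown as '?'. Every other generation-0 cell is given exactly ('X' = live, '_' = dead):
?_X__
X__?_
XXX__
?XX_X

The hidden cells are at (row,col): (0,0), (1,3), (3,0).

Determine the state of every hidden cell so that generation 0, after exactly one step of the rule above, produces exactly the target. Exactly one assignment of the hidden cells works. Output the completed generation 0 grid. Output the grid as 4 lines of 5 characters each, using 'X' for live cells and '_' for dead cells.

Answer: X_X__
X____
XXX__
_XX_X

Derivation:
Hidden generation-0 cells (in order): (0,0), (1,3), (3,0).
A hidden cell only influences target cells in its own 3x3 neighborhood. Try each of the 2^3 = 8 assignments, step the completed generation 0 forward once under B3/S23, and compare with the target:
  (0,0)=_ (1,3)=_ (3,0)=_ -> step gives (0,4)='_' but target has 'X' -> reject
  (0,0)=_ (1,3)=_ (3,0)=X -> step gives (0,0)='_' but target has 'X' -> reject
  (0,0)=_ (1,3)=X (3,0)=_ -> step gives (0,3)='_' but target has 'X' -> reject
  (0,0)=_ (1,3)=X (3,0)=X -> step gives (0,0)='_' but target has 'X' -> reject
  (0,0)=X (1,3)=_ (3,0)=_ -> step reproduces the target at every cell -> ACCEPT
  (0,0)=X (1,3)=_ (3,0)=X -> step gives (0,0)='_' but target has 'X' -> reject
  (0,0)=X (1,3)=X (3,0)=_ -> step gives (0,3)='_' but target has 'X' -> reject
  (0,0)=X (1,3)=X (3,0)=X -> step gives (0,0)='_' but target has 'X' -> reject
Unique solution: (0,0)=live, (1,3)=dead, (3,0)=dead.
Check: live-neighbor counts of every cell in the completed generation 0:
35233
36323
45333
56442
Applying B3/S23 to generation 0 with these counts gives:
X_XXX
X_X_X
__XXX
____X
which matches the target exactly.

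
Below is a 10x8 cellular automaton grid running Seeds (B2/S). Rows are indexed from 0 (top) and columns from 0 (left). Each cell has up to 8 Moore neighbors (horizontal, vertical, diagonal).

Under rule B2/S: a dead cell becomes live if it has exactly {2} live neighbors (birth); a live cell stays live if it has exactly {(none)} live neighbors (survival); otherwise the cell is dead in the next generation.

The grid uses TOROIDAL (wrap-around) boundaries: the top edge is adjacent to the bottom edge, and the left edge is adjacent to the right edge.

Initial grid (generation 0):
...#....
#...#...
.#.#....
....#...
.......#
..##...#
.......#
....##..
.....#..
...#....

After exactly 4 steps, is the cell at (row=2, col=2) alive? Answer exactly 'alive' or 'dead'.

Simulating step by step:
Generation 0 (given above): 15 live cells
Generation 1: 18 live cells
..#.....
.#......
#.#..#..
#.##....
#.#.#.#.
........
#.#..#..
........
...#..#.
..#.....
Generation 2: 21 live cells
...#....
#..#....
....#..#
......#.
.....#..
#.#.#.#.
.#......
.#######
..#.....
.#......
Generation 3: 18 live cells
##..#...
..#....#
#..#.##.
....#..#
.#.##...
...#...#
........
........
.......#
...#....
Generation 4: 12 live cells
.......#
........
.##.....
.#......
.....###
#.......
........
........
........
.##.#..#

Cell (2,2) at generation 4: 1 -> alive

Answer: alive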